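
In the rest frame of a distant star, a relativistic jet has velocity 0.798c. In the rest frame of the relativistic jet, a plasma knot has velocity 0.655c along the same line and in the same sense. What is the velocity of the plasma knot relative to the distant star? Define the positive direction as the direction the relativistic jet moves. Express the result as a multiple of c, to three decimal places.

With v = 0.798 and u' = 0.655 (in units of c),
u = (u' + v)/(1 + u'v/c²):
u = (0.655 + 0.798) / (1 + 0.655·0.798) = 1.4530/1.5227 = 0.9542
(Galilean addition would give +1.453c, exceeding c.)

0.954c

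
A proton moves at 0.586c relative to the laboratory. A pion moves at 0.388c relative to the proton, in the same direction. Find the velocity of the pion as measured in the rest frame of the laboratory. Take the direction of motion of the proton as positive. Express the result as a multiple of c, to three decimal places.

0.794c

With v = 0.586 and u' = 0.388 (in units of c),
u = (u' + v)/(1 + u'v/c²):
u = (0.388 + 0.586) / (1 + 0.388·0.586) = 0.9740/1.2274 = 0.7936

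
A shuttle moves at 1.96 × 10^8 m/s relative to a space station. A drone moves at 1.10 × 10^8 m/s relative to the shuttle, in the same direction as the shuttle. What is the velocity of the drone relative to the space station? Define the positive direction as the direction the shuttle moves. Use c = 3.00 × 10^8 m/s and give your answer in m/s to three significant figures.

In units of c (dividing by 3.00 × 10^8 m/s): v = 0.653, u' = 0.367.
u = (u' + v)/(1 + u'v/c²):
u = (0.367 + 0.653) / (1 + 0.367·0.653) = 1.0200/1.2396 = 0.8229
(Galilean addition would give +1.020c, exceeding c.)
Converting back: u = 0.8229 × 3.00 × 10^8 m/s.

2.47 × 10^8 m/s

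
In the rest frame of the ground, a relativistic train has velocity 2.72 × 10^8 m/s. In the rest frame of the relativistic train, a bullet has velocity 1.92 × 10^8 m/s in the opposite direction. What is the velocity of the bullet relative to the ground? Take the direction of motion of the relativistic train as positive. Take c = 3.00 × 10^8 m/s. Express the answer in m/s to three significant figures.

+1.91 × 10^8 m/s

In units of c (dividing by 3.00 × 10^8 m/s): v = 0.907, u' = -0.640.
u = (u' + v)/(1 + u'v/c²):
u = (-0.640 + 0.907) / (1 + (-0.640)·0.907) = 0.2667/0.4197 = 0.6353
Converting back: u = 0.6353 × 3.00 × 10^8 m/s.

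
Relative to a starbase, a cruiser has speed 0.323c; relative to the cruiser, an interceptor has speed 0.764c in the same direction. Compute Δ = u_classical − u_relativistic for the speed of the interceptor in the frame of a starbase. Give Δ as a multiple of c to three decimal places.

Galilean: u_cl = 0.764 + 0.323 = 1.0870.
Relativistic: u_rel = (0.764 + 0.323) / (1 + 0.764·0.323) = 1.0870/1.2468 = 0.8719.
Δ = 1.0870 − 0.8719 = 0.2151.
(The classical prediction exceeds c; the relativistic result does not.)

Δ = 0.215c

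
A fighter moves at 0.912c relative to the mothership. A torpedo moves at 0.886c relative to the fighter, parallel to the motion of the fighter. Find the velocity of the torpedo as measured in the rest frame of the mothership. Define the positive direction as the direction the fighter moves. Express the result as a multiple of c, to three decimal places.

0.994c

With v = 0.912 and u' = 0.886 (in units of c),
u = (u' + v)/(1 + u'v/c²):
u = (0.886 + 0.912) / (1 + 0.886·0.912) = 1.7980/1.8080 = 0.9945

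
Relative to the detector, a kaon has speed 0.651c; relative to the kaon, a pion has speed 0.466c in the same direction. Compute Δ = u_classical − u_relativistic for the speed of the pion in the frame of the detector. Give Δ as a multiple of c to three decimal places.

Galilean: u_cl = 0.466 + 0.651 = 1.1170.
Relativistic: u_rel = (0.466 + 0.651) / (1 + 0.466·0.651) = 1.1170/1.3034 = 0.8570.
Δ = 1.1170 − 0.8570 = 0.2600.
(The classical prediction exceeds c; the relativistic result does not.)

Δ = 0.260c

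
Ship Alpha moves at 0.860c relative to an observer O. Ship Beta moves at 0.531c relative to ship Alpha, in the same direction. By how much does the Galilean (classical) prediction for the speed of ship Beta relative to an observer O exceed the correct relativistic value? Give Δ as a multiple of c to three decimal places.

Galilean: u_cl = 0.531 + 0.860 = 1.3910.
Relativistic: u_rel = (0.531 + 0.860) / (1 + 0.531·0.860) = 1.3910/1.4567 = 0.9549.
Δ = 1.3910 − 0.9549 = 0.4361.
(The classical prediction exceeds c; the relativistic result does not.)

Δ = 0.436c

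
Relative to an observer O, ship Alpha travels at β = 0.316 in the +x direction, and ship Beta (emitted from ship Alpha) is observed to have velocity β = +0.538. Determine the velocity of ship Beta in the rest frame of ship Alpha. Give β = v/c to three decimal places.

β = +0.267

Invert the composition law: u' = (u − v)/(1 − uv/c²).
u' = (0.538 − 0.316) / (1 − (0.538)(0.316)) = 0.2220/0.8300 = 0.2675.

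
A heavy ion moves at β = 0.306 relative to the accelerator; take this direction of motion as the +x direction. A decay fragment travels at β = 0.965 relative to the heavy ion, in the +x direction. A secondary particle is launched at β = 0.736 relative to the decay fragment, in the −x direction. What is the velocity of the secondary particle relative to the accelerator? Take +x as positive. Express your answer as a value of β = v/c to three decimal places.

β = +0.883

Apply u = (u' + v)/(1 + u'v/c²) successively, working outward toward the accelerator.
Start: velocity of the heavy ion relative to the accelerator = 0.3060c.
Compose with the decay fragment (u' = 0.965 in the heavy ion frame): u_1 = (0.965 + 0.306) / (1 + 0.965·0.306) = 1.2710/1.2953 = 0.9812.
Compose with the secondary particle (u' = -0.736 in the decay fragment frame): u_2 = (-0.736 + 0.981) / (1 + (-0.736)·0.981) = 0.2452/0.2778 = 0.8828.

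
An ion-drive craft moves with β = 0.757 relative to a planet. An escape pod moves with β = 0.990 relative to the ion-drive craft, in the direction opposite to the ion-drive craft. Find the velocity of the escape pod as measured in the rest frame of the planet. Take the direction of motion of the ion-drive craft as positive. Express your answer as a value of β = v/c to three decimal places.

With v = 0.757 and u' = -0.990 (in units of c),
u = (u' + v)/(1 + u'v/c²):
u = (-0.990 + 0.757) / (1 + (-0.990)·0.757) = -0.2330/0.2506 = -0.9299
(Galilean addition would give -0.233c.)

β = -0.930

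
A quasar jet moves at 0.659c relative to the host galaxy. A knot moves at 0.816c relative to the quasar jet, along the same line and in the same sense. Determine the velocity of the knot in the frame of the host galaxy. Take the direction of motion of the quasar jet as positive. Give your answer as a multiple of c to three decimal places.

With v = 0.659 and u' = 0.816 (in units of c),
u = (u' + v)/(1 + u'v/c²):
u = (0.816 + 0.659) / (1 + 0.816·0.659) = 1.4750/1.5377 = 0.9592
(Galilean addition would give +1.475c, exceeding c.)

0.959c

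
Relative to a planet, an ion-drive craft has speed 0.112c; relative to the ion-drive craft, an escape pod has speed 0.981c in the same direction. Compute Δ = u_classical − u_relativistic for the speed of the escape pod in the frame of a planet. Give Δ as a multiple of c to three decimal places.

Δ = 0.108c

Galilean: u_cl = 0.981 + 0.112 = 1.0930.
Relativistic: u_rel = (0.981 + 0.112) / (1 + 0.981·0.112) = 1.0930/1.1099 = 0.9848.
Δ = 1.0930 − 0.9848 = 0.1082.
(The classical prediction exceeds c; the relativistic result does not.)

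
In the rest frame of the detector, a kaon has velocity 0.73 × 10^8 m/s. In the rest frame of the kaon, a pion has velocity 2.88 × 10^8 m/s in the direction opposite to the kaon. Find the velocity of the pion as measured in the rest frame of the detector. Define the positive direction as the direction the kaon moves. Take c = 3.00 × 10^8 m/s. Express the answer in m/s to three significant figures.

-2.81 × 10^8 m/s

In units of c (dividing by 3.00 × 10^8 m/s): v = 0.243, u' = -0.960.
u = (u' + v)/(1 + u'v/c²):
u = (-0.960 + 0.243) / (1 + (-0.960)·0.243) = -0.7167/0.7664 = -0.9351
(Galilean addition would give -0.717c.)
Converting back: u = -0.9351 × 3.00 × 10^8 m/s.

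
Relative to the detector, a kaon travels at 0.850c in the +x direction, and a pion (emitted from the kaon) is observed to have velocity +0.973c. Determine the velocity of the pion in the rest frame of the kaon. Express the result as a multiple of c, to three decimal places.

Invert the composition law: u' = (u − v)/(1 − uv/c²).
u' = (0.973 − 0.850) / (1 − (0.973)(0.850)) = 0.1230/0.1729 = 0.7112.

+0.711c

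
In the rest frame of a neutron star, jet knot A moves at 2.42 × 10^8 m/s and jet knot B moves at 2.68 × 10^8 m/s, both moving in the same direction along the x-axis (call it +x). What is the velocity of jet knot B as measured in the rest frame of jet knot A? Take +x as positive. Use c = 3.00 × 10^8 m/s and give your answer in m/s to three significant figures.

β_A = 0.807, β_B = 0.893 (dividing each by c = 3.00 × 10^8 m/s).
Transform to A's frame with the inverse velocity-addition law: u' = (u − v)/(1 − uv/c²), taking u = β_B and v = β_A.
u' = (0.893 − 0.807) / (1 − (0.807)(0.893)) = 0.0867/0.2794 = 0.3102.
u' = 0.3102 × 3.00 × 10^8 m/s.

+9.31 × 10^7 m/s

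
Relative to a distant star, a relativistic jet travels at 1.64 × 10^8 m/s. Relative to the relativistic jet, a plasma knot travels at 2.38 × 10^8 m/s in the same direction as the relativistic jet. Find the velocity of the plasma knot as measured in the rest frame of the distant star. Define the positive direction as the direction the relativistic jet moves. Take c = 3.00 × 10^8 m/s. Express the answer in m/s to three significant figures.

In units of c (dividing by 3.00 × 10^8 m/s): v = 0.547, u' = 0.793.
u = (u' + v)/(1 + u'v/c²):
u = (0.793 + 0.547) / (1 + 0.793·0.547) = 1.3400/1.4337 = 0.9347
Converting back: u = 0.9347 × 3.00 × 10^8 m/s.

2.80 × 10^8 m/s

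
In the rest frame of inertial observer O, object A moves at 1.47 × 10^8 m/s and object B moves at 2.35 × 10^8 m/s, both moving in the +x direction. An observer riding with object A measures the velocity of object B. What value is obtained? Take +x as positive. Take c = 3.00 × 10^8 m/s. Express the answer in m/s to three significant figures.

β_A = 0.490, β_B = 0.783 (dividing each by c = 3.00 × 10^8 m/s).
Transform to A's frame with the inverse velocity-addition law: u' = (u − v)/(1 − uv/c²), taking u = β_B and v = β_A.
u' = (0.783 − 0.490) / (1 − (0.490)(0.783)) = 0.2933/0.6162 = 0.4761.
u' = 0.4761 × 3.00 × 10^8 m/s.

+1.43 × 10^8 m/s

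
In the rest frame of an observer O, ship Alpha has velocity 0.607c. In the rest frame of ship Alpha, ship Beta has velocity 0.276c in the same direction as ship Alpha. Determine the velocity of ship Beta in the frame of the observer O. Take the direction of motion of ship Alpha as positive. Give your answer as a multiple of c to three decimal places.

With v = 0.607 and u' = 0.276 (in units of c),
u = (u' + v)/(1 + u'v/c²):
u = (0.276 + 0.607) / (1 + 0.276·0.607) = 0.8830/1.1675 = 0.7563

0.756c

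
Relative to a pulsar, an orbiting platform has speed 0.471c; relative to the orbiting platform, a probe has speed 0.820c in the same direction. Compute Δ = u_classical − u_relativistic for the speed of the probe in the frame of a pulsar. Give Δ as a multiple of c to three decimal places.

Δ = 0.360c

Galilean: u_cl = 0.820 + 0.471 = 1.2910.
Relativistic: u_rel = (0.820 + 0.471) / (1 + 0.820·0.471) = 1.2910/1.3862 = 0.9313.
Δ = 1.2910 − 0.9313 = 0.3597.
(The classical prediction exceeds c; the relativistic result does not.)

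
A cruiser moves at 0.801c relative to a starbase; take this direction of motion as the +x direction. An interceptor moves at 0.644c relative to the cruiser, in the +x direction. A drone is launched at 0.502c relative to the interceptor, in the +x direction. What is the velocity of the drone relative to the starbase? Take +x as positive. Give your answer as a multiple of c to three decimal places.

0.984c

Apply u = (u' + v)/(1 + u'v/c²) successively, working outward toward the starbase.
Start: velocity of the cruiser relative to the starbase = 0.8010c.
Compose with the interceptor (u' = 0.644 in the cruiser frame): u_1 = (0.644 + 0.801) / (1 + 0.644·0.801) = 1.4450/1.5158 = 0.9533.
Compose with the drone (u' = 0.502 in the interceptor frame): u_2 = (0.502 + 0.953) / (1 + 0.502·0.953) = 1.4553/1.4785 = 0.9843.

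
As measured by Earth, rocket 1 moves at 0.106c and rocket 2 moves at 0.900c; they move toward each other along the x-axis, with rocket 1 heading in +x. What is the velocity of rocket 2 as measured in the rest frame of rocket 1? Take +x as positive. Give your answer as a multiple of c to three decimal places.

β_A = 0.106, β_B = -0.900.
Transform to A's frame with the inverse velocity-addition law: u' = (u − v)/(1 − uv/c²), taking u = β_B and v = β_A.
u' = (-0.900 − 0.106) / (1 − (0.106)(-0.900)) = -1.0060/1.0954 = -0.9184.

-0.918c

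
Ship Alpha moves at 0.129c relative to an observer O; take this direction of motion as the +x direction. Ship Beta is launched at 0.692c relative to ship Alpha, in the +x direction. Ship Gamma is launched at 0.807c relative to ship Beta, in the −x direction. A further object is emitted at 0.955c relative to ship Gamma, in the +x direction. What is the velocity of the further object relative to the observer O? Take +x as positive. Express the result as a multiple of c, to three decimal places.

Apply u = (u' + v)/(1 + u'v/c²) successively, working outward toward the observer O.
Start: velocity of ship Alpha relative to the observer O = 0.1290c.
Compose with ship Beta (u' = 0.692 in ship Alpha frame): u_1 = (0.692 + 0.129) / (1 + 0.692·0.129) = 0.8210/1.0893 = 0.7537.
Compose with ship Gamma (u' = -0.807 in ship Beta frame): u_2 = (-0.807 + 0.754) / (1 + (-0.807)·0.754) = -0.0533/0.3918 = -0.1360.
Compose with the further object (u' = 0.955 in ship Gamma frame): u_3 = (0.955 + (-0.136)) / (1 + 0.955·(-0.136)) = 0.8190/0.8701 = 0.9412.

+0.941c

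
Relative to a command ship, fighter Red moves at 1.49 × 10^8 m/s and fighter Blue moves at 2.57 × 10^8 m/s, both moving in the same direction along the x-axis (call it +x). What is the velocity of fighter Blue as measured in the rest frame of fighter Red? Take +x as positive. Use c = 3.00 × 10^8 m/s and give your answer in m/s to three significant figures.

+1.88 × 10^8 m/s

β_A = 0.497, β_B = 0.857 (dividing each by c = 3.00 × 10^8 m/s).
Transform to A's frame with the inverse velocity-addition law: u' = (u − v)/(1 − uv/c²), taking u = β_B and v = β_A.
u' = (0.857 − 0.497) / (1 − (0.497)(0.857)) = 0.3600/0.5745 = 0.6266.
u' = 0.6266 × 3.00 × 10^8 m/s.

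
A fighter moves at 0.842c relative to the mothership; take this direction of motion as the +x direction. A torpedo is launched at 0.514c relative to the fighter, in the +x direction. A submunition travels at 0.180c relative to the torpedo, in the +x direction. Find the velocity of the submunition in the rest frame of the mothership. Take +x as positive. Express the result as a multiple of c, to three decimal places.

0.962c

Apply u = (u' + v)/(1 + u'v/c²) successively, working outward toward the mothership.
Start: velocity of the fighter relative to the mothership = 0.8420c.
Compose with the torpedo (u' = 0.514 in the fighter frame): u_1 = (0.514 + 0.842) / (1 + 0.514·0.842) = 1.3560/1.4328 = 0.9464.
Compose with the submunition (u' = 0.180 in the torpedo frame): u_2 = (0.180 + 0.946) / (1 + 0.180·0.946) = 1.1264/1.1704 = 0.9625.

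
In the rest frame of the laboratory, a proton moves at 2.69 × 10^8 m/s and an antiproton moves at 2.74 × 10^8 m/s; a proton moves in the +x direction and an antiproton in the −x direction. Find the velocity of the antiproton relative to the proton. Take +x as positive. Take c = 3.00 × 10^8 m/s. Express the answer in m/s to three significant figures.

-2.99 × 10^8 m/s

β_A = 0.897, β_B = -0.913 (dividing each by c = 3.00 × 10^8 m/s).
Transform to A's frame with the inverse velocity-addition law: u' = (u − v)/(1 − uv/c²), taking u = β_B and v = β_A.
u' = (-0.913 − 0.897) / (1 − (0.897)(-0.913)) = -1.8100/1.8190 = -0.9951.
u' = -0.9951 × 3.00 × 10^8 m/s.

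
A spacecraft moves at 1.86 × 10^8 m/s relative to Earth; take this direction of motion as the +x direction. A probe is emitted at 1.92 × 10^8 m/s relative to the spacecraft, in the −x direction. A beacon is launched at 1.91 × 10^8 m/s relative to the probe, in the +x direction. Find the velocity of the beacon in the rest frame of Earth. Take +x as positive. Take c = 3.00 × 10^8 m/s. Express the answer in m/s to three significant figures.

+1.85 × 10^8 m/s

Apply u = (u' + v)/(1 + u'v/c²) successively, working outward toward Earth.
(Dividing each given speed by c = 3.00 × 10^8 m/s to work in units of c.)
Start: velocity of the spacecraft relative to Earth = 0.6200c.
Compose with the probe (u' = -0.640 in the spacecraft frame): u_1 = (-0.640 + 0.620) / (1 + (-0.640)·0.620) = -0.0200/0.6032 = -0.0332.
Compose with the beacon (u' = 0.637 in the probe frame): u_2 = (0.637 + (-0.033)) / (1 + 0.637·(-0.033)) = 0.6035/0.9789 = 0.6165.
So u = 0.6165 × 3.00 × 10^8 m/s.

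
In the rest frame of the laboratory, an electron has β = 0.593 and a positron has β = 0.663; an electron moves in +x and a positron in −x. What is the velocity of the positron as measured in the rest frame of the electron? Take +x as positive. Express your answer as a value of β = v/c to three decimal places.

β = -0.902

β_A = 0.593, β_B = -0.663.
Transform to A's frame with the inverse velocity-addition law: u' = (u − v)/(1 − uv/c²), taking u = β_B and v = β_A.
u' = (-0.663 − 0.593) / (1 − (0.593)(-0.663)) = -1.2560/1.3932 = -0.9015.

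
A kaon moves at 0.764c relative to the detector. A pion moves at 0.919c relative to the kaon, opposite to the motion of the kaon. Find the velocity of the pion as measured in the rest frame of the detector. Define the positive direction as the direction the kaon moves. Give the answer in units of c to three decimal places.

With v = 0.764 and u' = -0.919 (in units of c),
u = (u' + v)/(1 + u'v/c²):
u = (-0.919 + 0.764) / (1 + (-0.919)·0.764) = -0.1550/0.2979 = -0.5203
(Galilean addition would give -0.155c.)

-0.520c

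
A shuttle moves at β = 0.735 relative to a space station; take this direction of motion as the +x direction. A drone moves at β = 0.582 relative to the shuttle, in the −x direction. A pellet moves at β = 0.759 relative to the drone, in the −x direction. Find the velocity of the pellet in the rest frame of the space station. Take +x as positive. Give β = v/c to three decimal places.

Apply u = (u' + v)/(1 + u'v/c²) successively, working outward toward the space station.
Start: velocity of the shuttle relative to the space station = 0.7350c.
Compose with the drone (u' = -0.582 in the shuttle frame): u_1 = (-0.582 + 0.735) / (1 + (-0.582)·0.735) = 0.1530/0.5722 = 0.2674.
Compose with the pellet (u' = -0.759 in the drone frame): u_2 = (-0.759 + 0.267) / (1 + (-0.759)·0.267) = -0.4916/0.7971 = -0.6168.

β = -0.617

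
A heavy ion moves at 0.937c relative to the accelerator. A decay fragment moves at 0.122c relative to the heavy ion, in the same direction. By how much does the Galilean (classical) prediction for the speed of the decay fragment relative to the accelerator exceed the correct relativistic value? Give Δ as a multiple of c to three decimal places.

Δ = 0.109c

Galilean: u_cl = 0.122 + 0.937 = 1.0590.
Relativistic: u_rel = (0.122 + 0.937) / (1 + 0.122·0.937) = 1.0590/1.1143 = 0.9504.
Δ = 1.0590 − 0.9504 = 0.1086.
(The classical prediction exceeds c; the relativistic result does not.)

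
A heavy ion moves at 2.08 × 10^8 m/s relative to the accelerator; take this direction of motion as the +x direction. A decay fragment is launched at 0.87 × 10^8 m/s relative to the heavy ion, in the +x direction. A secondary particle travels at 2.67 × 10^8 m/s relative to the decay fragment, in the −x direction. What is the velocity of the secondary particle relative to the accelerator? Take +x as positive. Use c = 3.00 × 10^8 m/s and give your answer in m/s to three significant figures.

-7.88 × 10^7 m/s

Apply u = (u' + v)/(1 + u'v/c²) successively, working outward toward the accelerator.
(Dividing each given speed by c = 3.00 × 10^8 m/s to work in units of c.)
Start: velocity of the heavy ion relative to the accelerator = 0.6933c.
Compose with the decay fragment (u' = 0.290 in the heavy ion frame): u_1 = (0.290 + 0.693) / (1 + 0.290·0.693) = 0.9833/1.2011 = 0.8187.
Compose with the secondary particle (u' = -0.890 in the decay fragment frame): u_2 = (-0.890 + 0.819) / (1 + (-0.890)·0.819) = -0.0713/0.2713 = -0.2627.
So u = -0.2627 × 3.00 × 10^8 m/s.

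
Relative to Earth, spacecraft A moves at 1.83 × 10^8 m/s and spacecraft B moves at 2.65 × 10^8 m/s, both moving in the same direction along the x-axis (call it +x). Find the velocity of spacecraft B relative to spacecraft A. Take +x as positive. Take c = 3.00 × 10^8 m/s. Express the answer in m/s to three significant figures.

+1.78 × 10^8 m/s

β_A = 0.610, β_B = 0.883 (dividing each by c = 3.00 × 10^8 m/s).
Transform to A's frame with the inverse velocity-addition law: u' = (u − v)/(1 − uv/c²), taking u = β_B and v = β_A.
u' = (0.883 − 0.610) / (1 − (0.610)(0.883)) = 0.2733/0.4612 = 0.5927.
u' = 0.5927 × 3.00 × 10^8 m/s.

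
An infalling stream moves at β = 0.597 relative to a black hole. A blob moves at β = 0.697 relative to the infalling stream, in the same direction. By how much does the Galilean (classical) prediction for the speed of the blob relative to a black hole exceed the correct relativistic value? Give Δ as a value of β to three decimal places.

Galilean: u_cl = 0.697 + 0.597 = 1.2940.
Relativistic: u_rel = (0.697 + 0.597) / (1 + 0.697·0.597) = 1.2940/1.4161 = 0.9138.
Δ = 1.2940 − 0.9138 = 0.3802.
(The classical prediction exceeds c; the relativistic result does not.)

Δ = 0.380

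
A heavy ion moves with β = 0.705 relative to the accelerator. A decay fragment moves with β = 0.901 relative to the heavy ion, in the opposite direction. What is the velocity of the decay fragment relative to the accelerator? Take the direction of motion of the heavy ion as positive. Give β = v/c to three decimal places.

With v = 0.705 and u' = -0.901 (in units of c),
u = (u' + v)/(1 + u'v/c²):
u = (-0.901 + 0.705) / (1 + (-0.901)·0.705) = -0.1960/0.3648 = -0.5373

β = -0.537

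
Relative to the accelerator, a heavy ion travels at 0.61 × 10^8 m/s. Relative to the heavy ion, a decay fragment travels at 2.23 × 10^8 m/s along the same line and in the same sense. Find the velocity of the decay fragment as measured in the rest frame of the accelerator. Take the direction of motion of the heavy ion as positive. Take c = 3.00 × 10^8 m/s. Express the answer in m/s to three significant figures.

2.47 × 10^8 m/s

In units of c (dividing by 3.00 × 10^8 m/s): v = 0.203, u' = 0.743.
u = (u' + v)/(1 + u'v/c²):
u = (0.743 + 0.203) / (1 + 0.743·0.203) = 0.9467/1.1511 = 0.8224
Converting back: u = 0.8224 × 3.00 × 10^8 m/s.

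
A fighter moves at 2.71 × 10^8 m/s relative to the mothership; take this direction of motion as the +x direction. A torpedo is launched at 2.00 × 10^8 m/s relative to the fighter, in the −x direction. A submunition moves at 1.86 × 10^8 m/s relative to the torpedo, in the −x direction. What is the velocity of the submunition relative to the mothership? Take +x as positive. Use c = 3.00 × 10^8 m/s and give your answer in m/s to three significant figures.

-1.19 × 10^7 m/s

Apply u = (u' + v)/(1 + u'v/c²) successively, working outward toward the mothership.
(Dividing each given speed by c = 3.00 × 10^8 m/s to work in units of c.)
Start: velocity of the fighter relative to the mothership = 0.9033c.
Compose with the torpedo (u' = -0.667 in the fighter frame): u_1 = (-0.667 + 0.903) / (1 + (-0.667)·0.903) = 0.2367/0.3978 = 0.5950.
Compose with the submunition (u' = -0.620 in the torpedo frame): u_2 = (-0.620 + 0.595) / (1 + (-0.620)·0.595) = -0.0250/0.6311 = -0.0397.
So u = -0.0397 × 3.00 × 10^8 m/s.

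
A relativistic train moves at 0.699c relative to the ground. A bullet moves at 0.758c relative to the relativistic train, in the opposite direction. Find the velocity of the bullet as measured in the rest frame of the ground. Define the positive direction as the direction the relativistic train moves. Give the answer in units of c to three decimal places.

With v = 0.699 and u' = -0.758 (in units of c),
u = (u' + v)/(1 + u'v/c²):
u = (-0.758 + 0.699) / (1 + (-0.758)·0.699) = -0.0590/0.4702 = -0.1255
(Galilean addition would give -0.059c.)

-0.125c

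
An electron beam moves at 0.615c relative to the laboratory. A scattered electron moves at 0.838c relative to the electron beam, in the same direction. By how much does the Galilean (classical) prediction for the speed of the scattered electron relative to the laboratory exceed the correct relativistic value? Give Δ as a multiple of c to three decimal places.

Δ = 0.494c

Galilean: u_cl = 0.838 + 0.615 = 1.4530.
Relativistic: u_rel = (0.838 + 0.615) / (1 + 0.838·0.615) = 1.4530/1.5154 = 0.9588.
Δ = 1.4530 − 0.9588 = 0.4942.
(The classical prediction exceeds c; the relativistic result does not.)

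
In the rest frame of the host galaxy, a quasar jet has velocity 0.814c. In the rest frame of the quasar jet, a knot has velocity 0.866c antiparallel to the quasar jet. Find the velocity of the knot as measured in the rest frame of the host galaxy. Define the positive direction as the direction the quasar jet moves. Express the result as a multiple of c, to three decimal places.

-0.176c

With v = 0.814 and u' = -0.866 (in units of c),
u = (u' + v)/(1 + u'v/c²):
u = (-0.866 + 0.814) / (1 + (-0.866)·0.814) = -0.0520/0.2951 = -0.1762
(Galilean addition would give -0.052c.)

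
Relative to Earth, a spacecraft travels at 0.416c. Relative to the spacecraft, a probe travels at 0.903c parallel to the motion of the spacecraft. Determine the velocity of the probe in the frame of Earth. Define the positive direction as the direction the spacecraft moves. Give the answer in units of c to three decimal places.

With v = 0.416 and u' = 0.903 (in units of c),
u = (u' + v)/(1 + u'v/c²):
u = (0.903 + 0.416) / (1 + 0.903·0.416) = 1.3190/1.3756 = 0.9588

0.959c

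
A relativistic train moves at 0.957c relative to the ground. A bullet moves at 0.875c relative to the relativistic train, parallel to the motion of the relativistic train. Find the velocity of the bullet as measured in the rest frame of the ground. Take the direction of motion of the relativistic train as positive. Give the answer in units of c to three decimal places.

With v = 0.957 and u' = 0.875 (in units of c),
u = (u' + v)/(1 + u'v/c²):
u = (0.875 + 0.957) / (1 + 0.875·0.957) = 1.8320/1.8374 = 0.9971
(Galilean addition would give +1.832c, exceeding c.)

0.997c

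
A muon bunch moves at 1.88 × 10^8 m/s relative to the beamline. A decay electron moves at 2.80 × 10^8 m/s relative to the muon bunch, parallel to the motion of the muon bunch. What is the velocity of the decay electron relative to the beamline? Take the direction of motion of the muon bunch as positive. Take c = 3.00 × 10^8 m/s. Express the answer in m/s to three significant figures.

In units of c (dividing by 3.00 × 10^8 m/s): v = 0.627, u' = 0.933.
u = (u' + v)/(1 + u'v/c²):
u = (0.933 + 0.627) / (1 + 0.933·0.627) = 1.5600/1.5849 = 0.9843
(Galilean addition would give +1.560c, exceeding c.)
Converting back: u = 0.9843 × 3.00 × 10^8 m/s.

2.95 × 10^8 m/s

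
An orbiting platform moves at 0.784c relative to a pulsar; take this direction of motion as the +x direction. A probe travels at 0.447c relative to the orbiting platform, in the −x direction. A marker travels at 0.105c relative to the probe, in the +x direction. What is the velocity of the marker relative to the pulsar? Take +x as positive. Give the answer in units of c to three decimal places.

Apply u = (u' + v)/(1 + u'v/c²) successively, working outward toward the pulsar.
Start: velocity of the orbiting platform relative to the pulsar = 0.7840c.
Compose with the probe (u' = -0.447 in the orbiting platform frame): u_1 = (-0.447 + 0.784) / (1 + (-0.447)·0.784) = 0.3370/0.6496 = 0.5188.
Compose with the marker (u' = 0.105 in the probe frame): u_2 = (0.105 + 0.519) / (1 + 0.105·0.519) = 0.6238/1.0545 = 0.5916.

+0.592c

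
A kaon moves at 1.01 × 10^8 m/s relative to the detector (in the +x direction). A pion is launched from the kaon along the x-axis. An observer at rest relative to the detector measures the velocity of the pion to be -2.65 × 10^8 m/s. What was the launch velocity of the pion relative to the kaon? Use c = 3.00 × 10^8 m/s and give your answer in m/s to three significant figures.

v = 0.337c, u = -0.883c.
Invert the composition law: u' = (u − v)/(1 − uv/c²).
u' = (-0.883 − 0.337) / (1 − (-0.883)(0.337)) = -1.2200/1.2974 = -0.9404.
u' = -0.9404 × 3.00 × 10^8 m/s.

-2.82 × 10^8 m/s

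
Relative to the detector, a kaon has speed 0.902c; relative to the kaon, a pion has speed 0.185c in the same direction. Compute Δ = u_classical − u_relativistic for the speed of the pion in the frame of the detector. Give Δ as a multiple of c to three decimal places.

Δ = 0.155c

Galilean: u_cl = 0.185 + 0.902 = 1.0870.
Relativistic: u_rel = (0.185 + 0.902) / (1 + 0.185·0.902) = 1.0870/1.1669 = 0.9316.
Δ = 1.0870 − 0.9316 = 0.1554.
(The classical prediction exceeds c; the relativistic result does not.)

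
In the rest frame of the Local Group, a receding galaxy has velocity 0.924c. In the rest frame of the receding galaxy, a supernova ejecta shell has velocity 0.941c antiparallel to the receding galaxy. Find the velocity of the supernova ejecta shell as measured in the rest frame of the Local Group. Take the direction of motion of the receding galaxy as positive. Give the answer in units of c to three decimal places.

With v = 0.924 and u' = -0.941 (in units of c),
u = (u' + v)/(1 + u'v/c²):
u = (-0.941 + 0.924) / (1 + (-0.941)·0.924) = -0.0170/0.1305 = -0.1303

-0.130c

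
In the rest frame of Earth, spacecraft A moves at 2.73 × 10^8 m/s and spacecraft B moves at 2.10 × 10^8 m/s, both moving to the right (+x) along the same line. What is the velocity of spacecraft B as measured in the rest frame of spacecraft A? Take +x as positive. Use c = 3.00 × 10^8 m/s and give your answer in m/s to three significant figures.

β_A = 0.910, β_B = 0.700 (dividing each by c = 3.00 × 10^8 m/s).
Transform to A's frame with the inverse velocity-addition law: u' = (u − v)/(1 − uv/c²), taking u = β_B and v = β_A.
u' = (0.700 − 0.910) / (1 − (0.910)(0.700)) = -0.2100/0.3630 = -0.5785.
u' = -0.5785 × 3.00 × 10^8 m/s.

-1.74 × 10^8 m/s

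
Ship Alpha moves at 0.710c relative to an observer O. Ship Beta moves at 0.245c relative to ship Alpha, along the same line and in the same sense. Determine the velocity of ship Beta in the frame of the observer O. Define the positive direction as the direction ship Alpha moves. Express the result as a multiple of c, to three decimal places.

With v = 0.710 and u' = 0.245 (in units of c),
u = (u' + v)/(1 + u'v/c²):
u = (0.245 + 0.710) / (1 + 0.245·0.710) = 0.9550/1.1740 = 0.8135

0.813c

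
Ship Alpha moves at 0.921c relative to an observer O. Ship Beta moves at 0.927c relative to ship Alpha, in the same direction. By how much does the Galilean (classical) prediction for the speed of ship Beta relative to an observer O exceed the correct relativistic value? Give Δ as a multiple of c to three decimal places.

Galilean: u_cl = 0.927 + 0.921 = 1.8480.
Relativistic: u_rel = (0.927 + 0.921) / (1 + 0.927·0.921) = 1.8480/1.8538 = 0.9969.
Δ = 1.8480 − 0.9969 = 0.8511.
(The classical prediction exceeds c; the relativistic result does not.)

Δ = 0.851c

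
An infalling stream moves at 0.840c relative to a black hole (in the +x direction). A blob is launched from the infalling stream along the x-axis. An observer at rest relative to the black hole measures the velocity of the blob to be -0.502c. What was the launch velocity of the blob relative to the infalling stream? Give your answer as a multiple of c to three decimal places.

Invert the composition law: u' = (u − v)/(1 − uv/c²).
u' = (-0.502 − 0.840) / (1 − (-0.502)(0.840)) = -1.3420/1.4217 = -0.9440.

-0.944c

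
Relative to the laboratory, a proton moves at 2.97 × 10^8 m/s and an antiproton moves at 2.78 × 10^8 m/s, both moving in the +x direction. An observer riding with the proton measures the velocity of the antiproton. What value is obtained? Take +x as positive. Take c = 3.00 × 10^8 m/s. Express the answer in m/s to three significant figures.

-2.30 × 10^8 m/s

β_A = 0.990, β_B = 0.927 (dividing each by c = 3.00 × 10^8 m/s).
Transform to A's frame with the inverse velocity-addition law: u' = (u − v)/(1 − uv/c²), taking u = β_B and v = β_A.
u' = (0.927 − 0.990) / (1 − (0.990)(0.927)) = -0.0633/0.0826 = -0.7667.
u' = -0.7667 × 3.00 × 10^8 m/s.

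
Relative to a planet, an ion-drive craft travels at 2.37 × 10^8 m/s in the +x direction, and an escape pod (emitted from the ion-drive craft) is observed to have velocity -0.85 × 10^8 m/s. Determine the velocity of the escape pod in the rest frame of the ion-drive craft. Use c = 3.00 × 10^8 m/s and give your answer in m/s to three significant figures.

v = 0.790c, u = -0.283c.
Invert the composition law: u' = (u − v)/(1 − uv/c²).
u' = (-0.283 − 0.790) / (1 − (-0.283)(0.790)) = -1.0733/1.2238 = -0.8770.
u' = -0.8770 × 3.00 × 10^8 m/s.

-2.63 × 10^8 m/s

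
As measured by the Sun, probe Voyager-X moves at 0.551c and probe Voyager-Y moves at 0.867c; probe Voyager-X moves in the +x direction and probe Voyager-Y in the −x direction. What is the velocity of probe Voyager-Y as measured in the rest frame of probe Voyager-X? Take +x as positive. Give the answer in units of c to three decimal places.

-0.960c

β_A = 0.551, β_B = -0.867.
Transform to A's frame with the inverse velocity-addition law: u' = (u − v)/(1 − uv/c²), taking u = β_B and v = β_A.
u' = (-0.867 − 0.551) / (1 − (0.551)(-0.867)) = -1.4180/1.4777 = -0.9596.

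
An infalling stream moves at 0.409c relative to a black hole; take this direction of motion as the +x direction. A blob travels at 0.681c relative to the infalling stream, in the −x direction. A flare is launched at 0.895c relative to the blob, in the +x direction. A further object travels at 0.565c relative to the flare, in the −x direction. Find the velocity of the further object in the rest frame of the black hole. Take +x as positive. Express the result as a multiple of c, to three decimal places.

+0.388c

Apply u = (u' + v)/(1 + u'v/c²) successively, working outward toward the black hole.
Start: velocity of the infalling stream relative to the black hole = 0.4090c.
Compose with the blob (u' = -0.681 in the infalling stream frame): u_1 = (-0.681 + 0.409) / (1 + (-0.681)·0.409) = -0.2720/0.7215 = -0.3770.
Compose with the flare (u' = 0.895 in the blob frame): u_2 = (0.895 + (-0.377)) / (1 + 0.895·(-0.377)) = 0.5180/0.6626 = 0.7818.
Compose with the further object (u' = -0.565 in the flare frame): u_3 = (-0.565 + 0.782) / (1 + (-0.565)·0.782) = 0.2168/0.5583 = 0.3883.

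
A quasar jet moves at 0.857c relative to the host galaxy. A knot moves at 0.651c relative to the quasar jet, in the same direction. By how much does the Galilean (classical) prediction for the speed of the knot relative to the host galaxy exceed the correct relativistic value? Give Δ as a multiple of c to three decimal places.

Δ = 0.540c

Galilean: u_cl = 0.651 + 0.857 = 1.5080.
Relativistic: u_rel = (0.651 + 0.857) / (1 + 0.651·0.857) = 1.5080/1.5579 = 0.9680.
Δ = 1.5080 − 0.9680 = 0.5400.
(The classical prediction exceeds c; the relativistic result does not.)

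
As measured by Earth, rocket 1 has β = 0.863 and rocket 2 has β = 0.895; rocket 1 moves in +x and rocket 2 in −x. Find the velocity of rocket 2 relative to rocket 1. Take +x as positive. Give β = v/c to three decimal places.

β_A = 0.863, β_B = -0.895.
Transform to A's frame with the inverse velocity-addition law: u' = (u − v)/(1 − uv/c²), taking u = β_B and v = β_A.
u' = (-0.895 − 0.863) / (1 − (0.863)(-0.895)) = -1.7580/1.7724 = -0.9919.

β = -0.992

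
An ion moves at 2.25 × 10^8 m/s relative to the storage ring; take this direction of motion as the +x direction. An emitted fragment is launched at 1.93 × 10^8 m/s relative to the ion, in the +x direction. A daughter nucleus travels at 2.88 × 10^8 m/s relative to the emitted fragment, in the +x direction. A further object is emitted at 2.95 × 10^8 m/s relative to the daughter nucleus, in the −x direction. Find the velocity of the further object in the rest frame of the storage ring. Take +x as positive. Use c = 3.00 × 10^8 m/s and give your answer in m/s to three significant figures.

Apply u = (u' + v)/(1 + u'v/c²) successively, working outward toward the storage ring.
(Dividing each given speed by c = 3.00 × 10^8 m/s to work in units of c.)
Start: velocity of the ion relative to the storage ring = 0.7500c.
Compose with the emitted fragment (u' = 0.643 in the ion frame): u_1 = (0.643 + 0.750) / (1 + 0.643·0.750) = 1.3933/1.4825 = 0.9399.
Compose with the daughter nucleus (u' = 0.960 in the emitted fragment frame): u_2 = (0.960 + 0.940) / (1 + 0.960·0.940) = 1.8999/1.9023 = 0.9987.
Compose with the further object (u' = -0.983 in the daughter nucleus frame): u_3 = (-0.983 + 0.999) / (1 + (-0.983)·0.999) = 0.0154/0.0179 = 0.8599.
So u = 0.8599 × 3.00 × 10^8 m/s.

+2.58 × 10^8 m/s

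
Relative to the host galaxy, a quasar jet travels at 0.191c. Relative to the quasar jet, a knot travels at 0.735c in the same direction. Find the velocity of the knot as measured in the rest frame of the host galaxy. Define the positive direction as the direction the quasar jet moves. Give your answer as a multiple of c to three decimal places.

With v = 0.191 and u' = 0.735 (in units of c),
u = (u' + v)/(1 + u'v/c²):
u = (0.735 + 0.191) / (1 + 0.735·0.191) = 0.9260/1.1404 = 0.8120

0.812c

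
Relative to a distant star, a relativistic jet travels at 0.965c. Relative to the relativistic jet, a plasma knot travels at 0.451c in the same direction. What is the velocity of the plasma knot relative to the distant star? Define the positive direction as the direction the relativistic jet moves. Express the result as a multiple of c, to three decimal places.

0.987c

With v = 0.965 and u' = 0.451 (in units of c),
u = (u' + v)/(1 + u'v/c²):
u = (0.451 + 0.965) / (1 + 0.451·0.965) = 1.4160/1.4352 = 0.9866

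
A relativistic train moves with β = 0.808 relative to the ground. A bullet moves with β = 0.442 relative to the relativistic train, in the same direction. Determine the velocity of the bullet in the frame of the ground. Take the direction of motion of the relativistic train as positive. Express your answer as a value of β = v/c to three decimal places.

β = 0.921

With v = 0.808 and u' = 0.442 (in units of c),
u = (u' + v)/(1 + u'v/c²):
u = (0.442 + 0.808) / (1 + 0.442·0.808) = 1.2500/1.3571 = 0.9211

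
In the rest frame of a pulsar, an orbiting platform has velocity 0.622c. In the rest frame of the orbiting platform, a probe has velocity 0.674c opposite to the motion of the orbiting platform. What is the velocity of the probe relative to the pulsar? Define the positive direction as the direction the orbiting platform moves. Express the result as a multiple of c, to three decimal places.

-0.090c

With v = 0.622 and u' = -0.674 (in units of c),
u = (u' + v)/(1 + u'v/c²):
u = (-0.674 + 0.622) / (1 + (-0.674)·0.622) = -0.0520/0.5808 = -0.0895
(Galilean addition would give -0.052c.)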